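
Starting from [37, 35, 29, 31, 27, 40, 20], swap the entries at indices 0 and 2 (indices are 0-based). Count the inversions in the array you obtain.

12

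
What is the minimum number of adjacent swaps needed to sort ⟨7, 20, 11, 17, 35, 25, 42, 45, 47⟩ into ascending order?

There are 3 swaps.

The minimum number of adjacent swaps to sort an array equals its inversion count, since every such swap removes exactly one inversion.
Count inversions — for each element, later elements that are smaller:
7: none → 0
20: 11, 17 → 2
11: none → 0
17: none → 0
35: 25 → 1
25: none → 0
42: none → 0
45: none → 0
47: none → 0
Total inversions: 0 + 2 + 0 + 0 + 1 + 0 + 0 + 0 + 0 = 3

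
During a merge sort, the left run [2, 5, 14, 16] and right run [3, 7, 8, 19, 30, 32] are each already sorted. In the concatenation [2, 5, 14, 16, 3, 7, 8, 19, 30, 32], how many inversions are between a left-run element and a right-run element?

Cross-inversions: 7

Count, for every r in R, how many entries of L exceed r:
r = 3: 5, 14, 16 → 3
r = 7: 14, 16 → 2
r = 8: 14, 16 → 2
r = 19: none → 0
r = 30: none → 0
r = 32: none → 0
Cross-inversions: 3 + 2 + 2 + 0 + 0 + 0 = 7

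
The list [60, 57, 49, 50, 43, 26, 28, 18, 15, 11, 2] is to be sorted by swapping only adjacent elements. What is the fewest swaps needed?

Minimum adjacent swaps = number of inversions (each swap of adjacent out-of-order elements removes one inversion and no swap can remove more).
Count inversions — for each element, later elements that are smaller:
60: 57, 49, 50, 43, 26, 28, 18, 15, 11, 2 → 10
57: 49, 50, 43, 26, 28, 18, 15, 11, 2 → 9
49: 43, 26, 28, 18, 15, 11, 2 → 7
50: 43, 26, 28, 18, 15, 11, 2 → 7
43: 26, 28, 18, 15, 11, 2 → 6
26: 18, 15, 11, 2 → 4
28: 18, 15, 11, 2 → 4
18: 15, 11, 2 → 3
15: 11, 2 → 2
11: 2 → 1
2: none → 0
Total inversions: 10 + 9 + 7 + 7 + 6 + 4 + 4 + 3 + 2 + 1 + 0 = 53

53 swaps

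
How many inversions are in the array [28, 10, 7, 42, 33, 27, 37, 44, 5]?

16 inversions

Element-by-element contributions:
28: 4
10: 2
7: 1
42: 4
33: 2
27: 1
37: 1
44: 1
5: 0
Sum: 4 + 2 + 1 + 4 + 2 + 1 + 1 + 1 + 0 = 16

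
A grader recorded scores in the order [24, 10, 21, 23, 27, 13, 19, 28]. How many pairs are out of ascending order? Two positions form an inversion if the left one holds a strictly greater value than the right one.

Count, for each position, how many later elements it exceeds:
24: 5
10: 0
21: 2
23: 2
27: 2
13: 0
19: 0
28: 0
Sum: 5 + 0 + 2 + 2 + 2 + 0 + 0 + 0 = 11

11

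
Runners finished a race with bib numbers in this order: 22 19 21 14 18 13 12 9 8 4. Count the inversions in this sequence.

Count, for each position, how many later elements it exceeds:
22: 9
19: 7
21: 7
14: 5
18: 5
13: 4
12: 3
9: 2
8: 1
4: 0
Sum: 9 + 7 + 7 + 5 + 5 + 4 + 3 + 2 + 1 + 0 = 43

43 out-of-order pairs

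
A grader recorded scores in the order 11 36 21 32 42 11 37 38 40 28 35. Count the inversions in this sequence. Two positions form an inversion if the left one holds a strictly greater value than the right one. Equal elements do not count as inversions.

There are 20 inversions.

Sweep left to right; for each value list the smaller values that follow it:
11 → none → 0
36 → 21, 32, 11, 28, 35 → 5
21 → 11 → 1
32 → 11, 28 → 2
42 → 11, 37, 38, 40, 28, 35 → 6
11 → none → 0
37 → 28, 35 → 2
38 → 28, 35 → 2
40 → 28, 35 → 2
28 → none → 0
35 → none → 0
Sum: 0 + 5 + 1 + 2 + 6 + 0 + 2 + 2 + 2 + 0 + 0 = 20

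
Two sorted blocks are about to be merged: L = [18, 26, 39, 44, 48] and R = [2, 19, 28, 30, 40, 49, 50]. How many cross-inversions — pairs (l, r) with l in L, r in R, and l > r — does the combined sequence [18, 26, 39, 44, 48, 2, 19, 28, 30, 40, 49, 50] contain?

17 cross-inversions

Take each right-half value and tally the left-half values above it:
r = 2: 18, 26, 39, 44, 48 → 5
r = 19: 26, 39, 44, 48 → 4
r = 28: 39, 44, 48 → 3
r = 30: 39, 44, 48 → 3
r = 40: 44, 48 → 2
r = 49: none → 0
r = 50: none → 0
Cross-inversions: 5 + 4 + 3 + 3 + 2 + 0 + 0 = 17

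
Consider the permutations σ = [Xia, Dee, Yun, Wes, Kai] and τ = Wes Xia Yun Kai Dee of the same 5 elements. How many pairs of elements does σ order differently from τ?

5 discordant pairs

Assign each item its position (1..5) in the first ordering, then rewrite the second ordering as that position sequence:
positions: Xia→1, Dee→2, Yun→3, Wes→4, Kai→5
second ordering as positions: [4, 1, 3, 5, 2]
Discordant pairs = inversions in this position sequence.
4: 1, 3, 2 → 3
1: 0
3: 2 → 1
5: 2 → 1
2: 0
Total: 3 + 0 + 1 + 1 + 0 = 5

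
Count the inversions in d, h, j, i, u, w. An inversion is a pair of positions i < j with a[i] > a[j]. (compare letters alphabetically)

1

Inversion pairs (indices are 1-based):
(3,4): j > i
That's 1 pair.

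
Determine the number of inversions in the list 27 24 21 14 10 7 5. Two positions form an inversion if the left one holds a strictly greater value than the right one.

21 inversions

Element-by-element contributions:
27 → 24, 21, 14, 10, 7, 5 → 6
24 → 21, 14, 10, 7, 5 → 5
21 → 14, 10, 7, 5 → 4
14 → 10, 7, 5 → 3
10 → 7, 5 → 2
7 → 5 → 1
5 → none → 0
Sum: 6 + 5 + 4 + 3 + 2 + 1 + 0 = 21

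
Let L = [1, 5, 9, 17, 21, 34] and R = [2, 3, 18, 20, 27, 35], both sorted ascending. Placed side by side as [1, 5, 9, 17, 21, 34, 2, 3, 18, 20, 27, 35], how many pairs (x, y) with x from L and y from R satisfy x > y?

15

Take each right-half value and tally the left-half values above it:
r = 2: 5, 9, 17, 21, 34 → 5
r = 3: 5, 9, 17, 21, 34 → 5
r = 18: 21, 34 → 2
r = 20: 21, 34 → 2
r = 27: 34 → 1
r = 35: none → 0
Cross-inversions: 5 + 5 + 2 + 2 + 1 + 0 = 15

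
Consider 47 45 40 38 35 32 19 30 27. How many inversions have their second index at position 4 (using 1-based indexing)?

The element at index 4 is 38.
Elements before it: 47, 45, 40
Those larger than 38: 47, 45, 40

3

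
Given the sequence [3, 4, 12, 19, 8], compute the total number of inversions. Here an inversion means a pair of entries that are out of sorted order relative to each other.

2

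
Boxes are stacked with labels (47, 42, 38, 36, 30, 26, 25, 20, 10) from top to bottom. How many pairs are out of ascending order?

For each element, count later entries that are smaller:
47: 8
42: 7
38: 6
36: 5
30: 4
26: 3
25: 2
20: 1
10: 0
Sum: 8 + 7 + 6 + 5 + 4 + 3 + 2 + 1 + 0 = 36

36 out-of-order pairs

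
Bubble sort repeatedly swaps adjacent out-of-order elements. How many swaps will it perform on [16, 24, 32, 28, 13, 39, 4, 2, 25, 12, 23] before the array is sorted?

Each adjacent swap fixes exactly one inversion, so the minimum swap count equals the number of inversions.
Count inversions — for each element, later elements that are smaller:
16: 13, 4, 2, 12 → 4
24: 13, 4, 2, 12, 23 → 5
32: 28, 13, 4, 2, 25, 12, 23 → 7
28: 13, 4, 2, 25, 12, 23 → 6
13: 4, 2, 12 → 3
39: 4, 2, 25, 12, 23 → 5
4: 2 → 1
2: none → 0
25: 12, 23 → 2
12: none → 0
23: none → 0
Total inversions: 4 + 5 + 7 + 6 + 3 + 5 + 1 + 0 + 2 + 0 + 0 = 33

33 swaps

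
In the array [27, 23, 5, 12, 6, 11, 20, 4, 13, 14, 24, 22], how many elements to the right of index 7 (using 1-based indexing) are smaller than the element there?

The element at index 7 is 20.
Elements after it: 4, 13, 14, 24, 22
Those smaller than 20: 4, 13, 14

3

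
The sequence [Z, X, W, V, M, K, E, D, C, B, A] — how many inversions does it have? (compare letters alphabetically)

Element-by-element contributions:
Z: 10
X: 9
W: 8
V: 7
M: 6
K: 5
E: 4
D: 3
C: 2
B: 1
A: 0
Sum: 10 + 9 + 8 + 7 + 6 + 5 + 4 + 3 + 2 + 1 + 0 = 55

55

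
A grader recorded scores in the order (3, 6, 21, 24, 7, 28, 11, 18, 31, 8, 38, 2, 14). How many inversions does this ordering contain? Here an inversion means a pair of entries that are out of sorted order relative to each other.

Count, for each position, how many later elements it exceeds:
3 → 2 → 1
6 → 2 → 1
21 → 7, 11, 18, 8, 2, 14 → 6
24 → 7, 11, 18, 8, 2, 14 → 6
7 → 2 → 1
28 → 11, 18, 8, 2, 14 → 5
11 → 8, 2 → 2
18 → 8, 2, 14 → 3
31 → 8, 2, 14 → 3
8 → 2 → 1
38 → 2, 14 → 2
2 → none → 0
14 → none → 0
Sum: 1 + 1 + 6 + 6 + 1 + 5 + 2 + 3 + 3 + 1 + 2 + 0 + 0 = 31

31 out-of-order pairs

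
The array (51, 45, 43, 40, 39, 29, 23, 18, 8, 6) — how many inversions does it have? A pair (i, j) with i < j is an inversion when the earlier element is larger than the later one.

45 inversions

For each element, count later entries that are smaller:
51 → 45, 43, 40, 39, 29, 23, 18, 8, 6 → 9
45 → 43, 40, 39, 29, 23, 18, 8, 6 → 8
43 → 40, 39, 29, 23, 18, 8, 6 → 7
40 → 39, 29, 23, 18, 8, 6 → 6
39 → 29, 23, 18, 8, 6 → 5
29 → 23, 18, 8, 6 → 4
23 → 18, 8, 6 → 3
18 → 8, 6 → 2
8 → 6 → 1
6 → none → 0
Sum: 9 + 8 + 7 + 6 + 5 + 4 + 3 + 2 + 1 + 0 = 45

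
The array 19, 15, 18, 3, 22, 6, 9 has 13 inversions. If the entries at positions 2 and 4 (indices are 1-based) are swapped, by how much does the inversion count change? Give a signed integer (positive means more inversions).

Positions 2 and 4 hold 15 and 3; after swapping, the array is [19, 3, 18, 15, 22, 6, 9].
Sweep left to right; for each value list the smaller values that follow it:
19: 5
3: 0
18: 3
15: 2
22: 2
6: 0
9: 0
Sum: 5 + 0 + 3 + 2 + 2 + 0 + 0 = 12
Change: 12 − 13 = -1

-1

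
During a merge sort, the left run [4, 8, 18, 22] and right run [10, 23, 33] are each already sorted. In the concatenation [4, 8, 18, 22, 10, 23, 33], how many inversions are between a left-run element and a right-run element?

2 cross-inversions

For each element r of the right run, count left-run elements greater than r:
r = 10: 18, 22 → 2
r = 23: none → 0
r = 33: none → 0
Cross-inversions: 2 + 0 + 0 = 2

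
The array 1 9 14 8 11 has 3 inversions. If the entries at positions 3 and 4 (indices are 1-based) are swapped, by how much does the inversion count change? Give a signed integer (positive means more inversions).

-1

Positions 3 and 4 hold 14 and 8; after swapping, the array is [1, 9, 8, 14, 11].
Sweep left to right; for each value list the smaller values that follow it:
1: 0
9: 1
8: 0
14: 1
11: 0
Sum: 0 + 1 + 0 + 1 + 0 = 2
Change: 2 − 3 = -1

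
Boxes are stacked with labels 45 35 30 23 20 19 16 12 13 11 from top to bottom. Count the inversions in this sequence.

44 out-of-order pairs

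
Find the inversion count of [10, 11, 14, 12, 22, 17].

2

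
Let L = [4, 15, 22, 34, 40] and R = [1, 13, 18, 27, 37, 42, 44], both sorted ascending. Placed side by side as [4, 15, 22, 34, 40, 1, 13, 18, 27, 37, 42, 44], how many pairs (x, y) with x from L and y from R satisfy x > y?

15

Take each right-half value and tally the left-half values above it:
r = 1: 4, 15, 22, 34, 40 → 5
r = 13: 15, 22, 34, 40 → 4
r = 18: 22, 34, 40 → 3
r = 27: 34, 40 → 2
r = 37: 40 → 1
r = 42: none → 0
r = 44: none → 0
Cross-inversions: 5 + 4 + 3 + 2 + 1 + 0 + 0 = 15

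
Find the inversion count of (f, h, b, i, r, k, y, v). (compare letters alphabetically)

Element-by-element contributions:
f → b → 1
h → b → 1
b → none → 0
i → none → 0
r → k → 1
k → none → 0
y → v → 1
v → none → 0
Sum: 1 + 1 + 0 + 0 + 1 + 0 + 1 + 0 = 4

4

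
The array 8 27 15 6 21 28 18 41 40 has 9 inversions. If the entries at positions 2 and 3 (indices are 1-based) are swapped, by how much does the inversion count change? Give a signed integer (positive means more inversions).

-1

Positions 2 and 3 hold 27 and 15; after swapping, the array is [8, 15, 27, 6, 21, 28, 18, 41, 40].
For each element, count later entries that are smaller:
8: 1
15: 1
27: 3
6: 0
21: 1
28: 1
18: 0
41: 1
40: 0
Sum: 1 + 1 + 3 + 0 + 1 + 1 + 0 + 1 + 0 = 8
Change: 8 − 9 = -1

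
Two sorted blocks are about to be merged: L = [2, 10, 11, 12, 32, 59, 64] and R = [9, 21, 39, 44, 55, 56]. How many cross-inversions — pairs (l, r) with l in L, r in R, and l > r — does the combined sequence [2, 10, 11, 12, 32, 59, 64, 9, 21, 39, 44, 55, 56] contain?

17 cross-inversions

For each element r of the right run, count left-run elements greater than r:
r = 9: 10, 11, 12, 32, 59, 64 → 6
r = 21: 32, 59, 64 → 3
r = 39: 59, 64 → 2
r = 44: 59, 64 → 2
r = 55: 59, 64 → 2
r = 56: 59, 64 → 2
Cross-inversions: 6 + 3 + 2 + 2 + 2 + 2 = 17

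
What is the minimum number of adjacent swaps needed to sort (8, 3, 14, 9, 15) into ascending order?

Each adjacent swap fixes exactly one inversion, so the minimum swap count equals the number of inversions.
Count inversions — for each element, later elements that are smaller:
8: 3 → 1
3: none → 0
14: 9 → 1
9: none → 0
15: none → 0
Total inversions: 1 + 0 + 1 + 0 + 0 = 2

2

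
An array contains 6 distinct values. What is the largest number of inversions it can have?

The maximum occurs when the array is in strictly decreasing order: every one of the C(6, 2) pairs is inverted.
C(6, 2) = 6·5/2 = 15

15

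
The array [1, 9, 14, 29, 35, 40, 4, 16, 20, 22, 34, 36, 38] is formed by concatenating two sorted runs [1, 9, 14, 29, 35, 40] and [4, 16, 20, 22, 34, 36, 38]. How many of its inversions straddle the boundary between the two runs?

Count, for every r in R, how many entries of L exceed r:
r = 4: 9, 14, 29, 35, 40 → 5
r = 16: 29, 35, 40 → 3
r = 20: 29, 35, 40 → 3
r = 22: 29, 35, 40 → 3
r = 34: 35, 40 → 2
r = 36: 40 → 1
r = 38: 40 → 1
Cross-inversions: 5 + 3 + 3 + 3 + 2 + 1 + 1 = 18

There are 18 split inversions.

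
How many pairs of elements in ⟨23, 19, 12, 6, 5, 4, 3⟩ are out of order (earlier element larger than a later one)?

Sweep left to right; for each value list the smaller values that follow it:
23 → 19, 12, 6, 5, 4, 3 → 6
19 → 12, 6, 5, 4, 3 → 5
12 → 6, 5, 4, 3 → 4
6 → 5, 4, 3 → 3
5 → 4, 3 → 2
4 → 3 → 1
3 → none → 0
Sum: 6 + 5 + 4 + 3 + 2 + 1 + 0 = 21

21 inversions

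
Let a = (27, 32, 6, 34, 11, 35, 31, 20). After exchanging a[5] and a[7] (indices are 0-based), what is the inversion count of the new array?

Positions 5 and 7 hold 35 and 20; after swapping, the array is [27, 32, 6, 34, 11, 20, 31, 35].
Sweep left to right; for each value list the smaller values that follow it:
27 → 6, 11, 20 → 3
32 → 6, 11, 20, 31 → 4
6 → none → 0
34 → 11, 20, 31 → 3
11 → none → 0
20 → none → 0
31 → none → 0
35 → none → 0
Sum: 3 + 4 + 0 + 3 + 0 + 0 + 0 + 0 = 10

10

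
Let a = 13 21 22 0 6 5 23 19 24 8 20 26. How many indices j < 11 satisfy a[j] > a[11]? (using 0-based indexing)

0

The element at index 11 is 26.
Elements before it: 13, 21, 22, 0, 6, 5, 23, 19, 24, 8, 20
None of them are larger than 26.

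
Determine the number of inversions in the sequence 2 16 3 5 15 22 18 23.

For each element, count later entries that are smaller:
2 → none → 0
16 → 3, 5, 15 → 3
3 → none → 0
5 → none → 0
15 → none → 0
22 → 18 → 1
18 → none → 0
23 → none → 0
Sum: 0 + 3 + 0 + 0 + 0 + 1 + 0 + 0 = 4

4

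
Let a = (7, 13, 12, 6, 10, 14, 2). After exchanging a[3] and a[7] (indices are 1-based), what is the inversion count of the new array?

7 inversions

Positions 3 and 7 hold 12 and 2; after swapping, the array is [7, 13, 2, 6, 10, 14, 12].
Count, for each position, how many later elements it exceeds:
7 → 2, 6 → 2
13 → 2, 6, 10, 12 → 4
2 → none → 0
6 → none → 0
10 → none → 0
14 → 12 → 1
12 → none → 0
Sum: 2 + 4 + 0 + 0 + 0 + 1 + 0 = 7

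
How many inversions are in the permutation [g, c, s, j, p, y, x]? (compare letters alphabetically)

There are 4 out-of-order pairs.

Sweep left to right; for each value list the smaller values that follow it:
g → c → 1
c → none → 0
s → j, p → 2
j → none → 0
p → none → 0
y → x → 1
x → none → 0
Sum: 1 + 0 + 2 + 0 + 0 + 1 + 0 = 4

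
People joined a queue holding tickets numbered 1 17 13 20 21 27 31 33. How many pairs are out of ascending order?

For each element, count later entries that are smaller:
1 → none → 0
17 → 13 → 1
13 → none → 0
20 → none → 0
21 → none → 0
27 → none → 0
31 → none → 0
33 → none → 0
Sum: 0 + 1 + 0 + 0 + 0 + 0 + 0 + 0 = 1

1 out-of-order pair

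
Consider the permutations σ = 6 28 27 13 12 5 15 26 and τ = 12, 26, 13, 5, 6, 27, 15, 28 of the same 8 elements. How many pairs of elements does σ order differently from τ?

There are 18 discordant pairs.

Assign each item its position (1..8) in the first ordering, then rewrite the second ordering as that position sequence:
positions: 6→1, 28→2, 27→3, 13→4, 12→5, 5→6, 15→7, 26→8
second ordering as positions: [5, 8, 4, 6, 1, 3, 7, 2]
Discordant pairs = inversions in this position sequence.
5: 4, 1, 3, 2 → 4
8: 4, 6, 1, 3, 7, 2 → 6
4: 1, 3, 2 → 3
6: 1, 3, 2 → 3
1: 0
3: 2 → 1
7: 2 → 1
2: 0
Total: 4 + 6 + 3 + 3 + 0 + 1 + 1 + 0 = 18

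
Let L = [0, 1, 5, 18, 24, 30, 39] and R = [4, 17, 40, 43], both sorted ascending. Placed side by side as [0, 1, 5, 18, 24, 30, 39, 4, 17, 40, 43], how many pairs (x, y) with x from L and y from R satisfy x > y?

Cross-inversions: 9

Count, for every r in R, how many entries of L exceed r:
r = 4: 5, 18, 24, 30, 39 → 5
r = 17: 18, 24, 30, 39 → 4
r = 40: none → 0
r = 43: none → 0
Cross-inversions: 5 + 4 + 0 + 0 = 9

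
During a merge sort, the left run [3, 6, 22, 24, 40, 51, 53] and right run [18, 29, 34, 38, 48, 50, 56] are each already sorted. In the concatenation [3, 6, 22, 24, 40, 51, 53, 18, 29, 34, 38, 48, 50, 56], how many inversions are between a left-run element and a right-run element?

Take each right-half value and tally the left-half values above it:
r = 18: 22, 24, 40, 51, 53 → 5
r = 29: 40, 51, 53 → 3
r = 34: 40, 51, 53 → 3
r = 38: 40, 51, 53 → 3
r = 48: 51, 53 → 2
r = 50: 51, 53 → 2
r = 56: none → 0
Cross-inversions: 5 + 3 + 3 + 3 + 2 + 2 + 0 = 18

18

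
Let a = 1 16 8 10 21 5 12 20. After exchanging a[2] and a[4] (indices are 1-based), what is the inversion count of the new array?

Positions 2 and 4 hold 16 and 10; after swapping, the array is [1, 10, 8, 16, 21, 5, 12, 20].
Element-by-element contributions:
1 → none → 0
10 → 8, 5 → 2
8 → 5 → 1
16 → 5, 12 → 2
21 → 5, 12, 20 → 3
5 → none → 0
12 → none → 0
20 → none → 0
Sum: 0 + 2 + 1 + 2 + 3 + 0 + 0 + 0 = 8

8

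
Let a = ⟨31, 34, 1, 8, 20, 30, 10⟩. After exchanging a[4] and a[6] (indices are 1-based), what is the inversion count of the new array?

There are 15 inversions.

Positions 4 and 6 hold 8 and 30; after swapping, the array is [31, 34, 1, 30, 20, 8, 10].
For each element, count later entries that are smaller:
31 → 1, 30, 20, 8, 10 → 5
34 → 1, 30, 20, 8, 10 → 5
1 → none → 0
30 → 20, 8, 10 → 3
20 → 8, 10 → 2
8 → none → 0
10 → none → 0
Sum: 5 + 5 + 0 + 3 + 2 + 0 + 0 = 15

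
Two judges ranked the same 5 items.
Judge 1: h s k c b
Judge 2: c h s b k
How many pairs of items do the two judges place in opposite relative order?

4

Assign each item its position (1..5) in the first ordering, then rewrite the second ordering as that position sequence:
positions: h→1, s→2, k→3, c→4, b→5
second ordering as positions: [4, 1, 2, 5, 3]
Discordant pairs = inversions in this position sequence.
4: 1, 2, 3 → 3
1: 0
2: 0
5: 3 → 1
3: 0
Total: 3 + 0 + 0 + 1 + 0 = 4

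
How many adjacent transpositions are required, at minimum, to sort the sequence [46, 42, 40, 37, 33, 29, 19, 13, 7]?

36

Each adjacent swap fixes exactly one inversion, so the minimum swap count equals the number of inversions.
Count inversions — for each element, later elements that are smaller:
46: 42, 40, 37, 33, 29, 19, 13, 7 → 8
42: 40, 37, 33, 29, 19, 13, 7 → 7
40: 37, 33, 29, 19, 13, 7 → 6
37: 33, 29, 19, 13, 7 → 5
33: 29, 19, 13, 7 → 4
29: 19, 13, 7 → 3
19: 13, 7 → 2
13: 7 → 1
7: none → 0
Total inversions: 8 + 7 + 6 + 5 + 4 + 3 + 2 + 1 + 0 = 36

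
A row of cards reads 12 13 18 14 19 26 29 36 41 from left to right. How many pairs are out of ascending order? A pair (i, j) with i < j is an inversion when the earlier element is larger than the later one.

Sweep left to right; for each value list the smaller values that follow it:
12: 0
13: 0
18: 1
14: 0
19: 0
26: 0
29: 0
36: 0
41: 0
Sum: 0 + 0 + 1 + 0 + 0 + 0 + 0 + 0 + 0 = 1

1 out-of-order pair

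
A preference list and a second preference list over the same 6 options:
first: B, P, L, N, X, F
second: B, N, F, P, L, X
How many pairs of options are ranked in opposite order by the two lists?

5

Assign each item its position (1..6) in the first ordering, then rewrite the second ordering as that position sequence:
positions: B→1, P→2, L→3, N→4, X→5, F→6
second ordering as positions: [1, 4, 6, 2, 3, 5]
Discordant pairs = inversions in this position sequence.
1: 0
4: 2, 3 → 2
6: 2, 3, 5 → 3
2: 0
3: 0
5: 0
Total: 0 + 2 + 3 + 0 + 0 + 0 = 5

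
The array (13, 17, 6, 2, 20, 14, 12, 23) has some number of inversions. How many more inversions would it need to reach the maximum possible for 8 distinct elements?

Maximum inversions for 8 distinct elements is C(8, 2) = 8·7/2 = 28.
Current inversions — for each element, count later smaller elements:
13: 3
17: 4
6: 1
2: 0
20: 2
14: 1
12: 0
23: 0
Current total: 3 + 4 + 1 + 0 + 2 + 1 + 0 + 0 = 11
Shortfall: 28 − 11 = 17

17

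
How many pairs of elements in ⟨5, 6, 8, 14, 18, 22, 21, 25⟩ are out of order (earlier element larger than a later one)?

Element-by-element contributions:
5 → none → 0
6 → none → 0
8 → none → 0
14 → none → 0
18 → none → 0
22 → 21 → 1
21 → none → 0
25 → none → 0
Sum: 0 + 0 + 0 + 0 + 0 + 1 + 0 + 0 = 1

1 out-of-order pair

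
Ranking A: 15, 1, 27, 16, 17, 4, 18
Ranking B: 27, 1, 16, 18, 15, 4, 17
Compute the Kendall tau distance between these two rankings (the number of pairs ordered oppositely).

Assign each item its position (1..7) in the first ordering, then rewrite the second ordering as that position sequence:
positions: 15→1, 1→2, 27→3, 16→4, 17→5, 4→6, 18→7
second ordering as positions: [3, 2, 4, 7, 1, 6, 5]
Discordant pairs = inversions in this position sequence.
3: 2, 1 → 2
2: 1 → 1
4: 1 → 1
7: 1, 6, 5 → 3
1: 0
6: 5 → 1
5: 0
Total: 2 + 1 + 1 + 3 + 0 + 1 + 0 = 8

8 discordant pairs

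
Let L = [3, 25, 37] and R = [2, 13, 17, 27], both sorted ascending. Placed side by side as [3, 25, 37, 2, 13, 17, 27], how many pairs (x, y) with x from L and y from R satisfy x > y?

For each element r of the right run, count left-run elements greater than r:
r = 2: 3, 25, 37 → 3
r = 13: 25, 37 → 2
r = 17: 25, 37 → 2
r = 27: 37 → 1
Cross-inversions: 3 + 2 + 2 + 1 = 8

8 cross-inversions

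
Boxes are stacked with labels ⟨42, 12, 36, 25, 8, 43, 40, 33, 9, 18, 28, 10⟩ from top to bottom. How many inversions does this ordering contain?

Count, for each position, how many later elements it exceeds:
42 → 12, 36, 25, 8, 40, 33, 9, 18, 28, 10 → 10
12 → 8, 9, 10 → 3
36 → 25, 8, 33, 9, 18, 28, 10 → 7
25 → 8, 9, 18, 10 → 4
8 → none → 0
43 → 40, 33, 9, 18, 28, 10 → 6
40 → 33, 9, 18, 28, 10 → 5
33 → 9, 18, 28, 10 → 4
9 → none → 0
18 → 10 → 1
28 → 10 → 1
10 → none → 0
Sum: 10 + 3 + 7 + 4 + 0 + 6 + 5 + 4 + 0 + 1 + 1 + 0 = 41

Inversions: 41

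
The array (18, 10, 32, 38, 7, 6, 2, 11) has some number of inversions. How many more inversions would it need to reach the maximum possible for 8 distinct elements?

Maximum inversions for 8 distinct elements is C(8, 2) = 8·7/2 = 28.
Current inversions — for each element, count later smaller elements:
18: 5
10: 3
32: 4
38: 4
7: 2
6: 1
2: 0
11: 0
Current total: 5 + 3 + 4 + 4 + 2 + 1 + 0 + 0 = 19
Shortfall: 28 − 19 = 9

9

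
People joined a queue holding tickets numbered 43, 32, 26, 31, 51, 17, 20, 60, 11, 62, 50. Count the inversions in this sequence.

There are 26 out-of-order pairs.

Element-by-element contributions:
43: 6
32: 5
26: 3
31: 3
51: 4
17: 1
20: 1
60: 2
11: 0
62: 1
50: 0
Sum: 6 + 5 + 3 + 3 + 4 + 1 + 1 + 2 + 0 + 1 + 0 = 26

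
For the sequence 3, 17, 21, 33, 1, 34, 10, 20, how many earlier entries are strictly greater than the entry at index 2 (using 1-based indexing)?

0

The element at index 2 is 17.
Elements before it: 3
None of them are larger than 17.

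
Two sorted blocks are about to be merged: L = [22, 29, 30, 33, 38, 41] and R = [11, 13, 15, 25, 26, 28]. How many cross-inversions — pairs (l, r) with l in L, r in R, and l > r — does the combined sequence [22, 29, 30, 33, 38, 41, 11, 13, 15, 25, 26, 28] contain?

33 cross-inversions

For each element r of the right run, count left-run elements greater than r:
r = 11: 22, 29, 30, 33, 38, 41 → 6
r = 13: 22, 29, 30, 33, 38, 41 → 6
r = 15: 22, 29, 30, 33, 38, 41 → 6
r = 25: 29, 30, 33, 38, 41 → 5
r = 26: 29, 30, 33, 38, 41 → 5
r = 28: 29, 30, 33, 38, 41 → 5
Cross-inversions: 6 + 6 + 6 + 5 + 5 + 5 = 33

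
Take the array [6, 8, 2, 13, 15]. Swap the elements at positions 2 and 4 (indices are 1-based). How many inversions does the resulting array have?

Positions 2 and 4 hold 8 and 13; after swapping, the array is [6, 13, 2, 8, 15].
For each element, count later entries that are smaller:
6 → 2 → 1
13 → 2, 8 → 2
2 → none → 0
8 → none → 0
15 → none → 0
Sum: 1 + 2 + 0 + 0 + 0 = 3

3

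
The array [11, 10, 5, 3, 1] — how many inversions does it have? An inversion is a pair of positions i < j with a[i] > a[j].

10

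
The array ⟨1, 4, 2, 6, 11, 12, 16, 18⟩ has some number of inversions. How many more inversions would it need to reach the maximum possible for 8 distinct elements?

27

Maximum inversions for 8 distinct elements is C(8, 2) = 8·7/2 = 28.
Current inversions — for each element, count later smaller elements:
1: 0
4: 1
2: 0
6: 0
11: 0
12: 0
16: 0
18: 0
Current total: 0 + 1 + 0 + 0 + 0 + 0 + 0 + 0 = 1
Shortfall: 28 − 1 = 27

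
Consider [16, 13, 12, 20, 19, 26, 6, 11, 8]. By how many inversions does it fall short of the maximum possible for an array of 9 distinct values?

13

Maximum inversions for 9 distinct elements is C(9, 2) = 9·8/2 = 36.
Current inversions — for each element, count later smaller elements:
16: 5
13: 4
12: 3
20: 4
19: 3
26: 3
6: 0
11: 1
8: 0
Current total: 5 + 4 + 3 + 4 + 3 + 3 + 0 + 1 + 0 = 23
Shortfall: 36 − 23 = 13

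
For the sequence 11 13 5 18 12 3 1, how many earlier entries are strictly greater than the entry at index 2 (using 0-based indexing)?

2

The element at index 2 is 5.
Elements before it: 11, 13
Those larger than 5: 11, 13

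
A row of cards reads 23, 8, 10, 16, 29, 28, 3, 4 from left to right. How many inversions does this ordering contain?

16

Sweep left to right; for each value list the smaller values that follow it:
23: 5
8: 2
10: 2
16: 2
29: 3
28: 2
3: 0
4: 0
Sum: 5 + 2 + 2 + 2 + 3 + 2 + 0 + 0 = 16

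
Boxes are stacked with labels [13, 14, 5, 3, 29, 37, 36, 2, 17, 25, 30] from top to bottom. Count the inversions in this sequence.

21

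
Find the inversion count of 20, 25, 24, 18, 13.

Out-of-order pairs: 8

Out-of-order index pairs (0-indexed):
(0,3): 20 > 18
(0,4): 20 > 13
(1,2): 25 > 24
(1,3): 25 > 18
(1,4): 25 > 13
(2,3): 24 > 18
(2,4): 24 > 13
(3,4): 18 > 13
That's 8 pairs.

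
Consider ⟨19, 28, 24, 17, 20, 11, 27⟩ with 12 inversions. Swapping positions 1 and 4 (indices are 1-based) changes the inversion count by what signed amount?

Positions 1 and 4 hold 19 and 17; after swapping, the array is [17, 28, 24, 19, 20, 11, 27].
For each element, count later entries that are smaller:
17 → 11 → 1
28 → 24, 19, 20, 11, 27 → 5
24 → 19, 20, 11 → 3
19 → 11 → 1
20 → 11 → 1
11 → none → 0
27 → none → 0
Sum: 1 + 5 + 3 + 1 + 1 + 0 + 0 = 11
Change: 11 − 12 = -1

-1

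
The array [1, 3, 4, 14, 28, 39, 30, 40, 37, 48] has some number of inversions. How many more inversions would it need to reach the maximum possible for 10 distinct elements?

Maximum inversions for 10 distinct elements is C(10, 2) = 10·9/2 = 45.
Current inversions — for each element, count later smaller elements:
1: 0
3: 0
4: 0
14: 0
28: 0
39: 2
30: 0
40: 1
37: 0
48: 0
Current total: 0 + 0 + 0 + 0 + 0 + 2 + 0 + 1 + 0 + 0 = 3
Shortfall: 45 − 3 = 42

42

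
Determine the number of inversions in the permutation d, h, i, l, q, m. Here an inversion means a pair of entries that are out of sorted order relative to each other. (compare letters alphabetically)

Element-by-element contributions:
d → none → 0
h → none → 0
i → none → 0
l → none → 0
q → m → 1
m → none → 0
Sum: 0 + 0 + 0 + 0 + 1 + 0 = 1

Inversions: 1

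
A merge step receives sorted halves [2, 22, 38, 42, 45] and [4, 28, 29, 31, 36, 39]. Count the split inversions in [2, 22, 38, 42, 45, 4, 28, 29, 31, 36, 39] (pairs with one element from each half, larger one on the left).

For each element r of the right run, count left-run elements greater than r:
r = 4: 22, 38, 42, 45 → 4
r = 28: 38, 42, 45 → 3
r = 29: 38, 42, 45 → 3
r = 31: 38, 42, 45 → 3
r = 36: 38, 42, 45 → 3
r = 39: 42, 45 → 2
Cross-inversions: 4 + 3 + 3 + 3 + 3 + 2 = 18

18 cross-inversions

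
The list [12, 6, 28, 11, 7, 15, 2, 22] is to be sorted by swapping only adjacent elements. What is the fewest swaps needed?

There are 14 adjacent swaps.

The minimum number of adjacent swaps to sort an array equals its inversion count, since every such swap removes exactly one inversion.
Count inversions — for each element, later elements that are smaller:
12: 6, 11, 7, 2 → 4
6: 2 → 1
28: 11, 7, 15, 2, 22 → 5
11: 7, 2 → 2
7: 2 → 1
15: 2 → 1
2: none → 0
22: none → 0
Total inversions: 4 + 1 + 5 + 2 + 1 + 1 + 0 + 0 = 14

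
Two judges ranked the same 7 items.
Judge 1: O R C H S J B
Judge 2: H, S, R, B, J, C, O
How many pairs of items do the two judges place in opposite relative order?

Assign each item its position (1..7) in the first ordering, then rewrite the second ordering as that position sequence:
positions: O→1, R→2, C→3, H→4, S→5, J→6, B→7
second ordering as positions: [4, 5, 2, 7, 6, 3, 1]
Discordant pairs = inversions in this position sequence.
4: 2, 3, 1 → 3
5: 2, 3, 1 → 3
2: 1 → 1
7: 6, 3, 1 → 3
6: 3, 1 → 2
3: 1 → 1
1: 0
Total: 3 + 3 + 1 + 3 + 2 + 1 + 0 = 13

Discordant pairs: 13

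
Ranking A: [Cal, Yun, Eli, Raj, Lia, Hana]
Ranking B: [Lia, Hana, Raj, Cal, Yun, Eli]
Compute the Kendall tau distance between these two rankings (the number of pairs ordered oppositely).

Assign each item its position (1..6) in the first ordering, then rewrite the second ordering as that position sequence:
positions: Cal→1, Yun→2, Eli→3, Raj→4, Lia→5, Hana→6
second ordering as positions: [5, 6, 4, 1, 2, 3]
Discordant pairs = inversions in this position sequence.
5: 4, 1, 2, 3 → 4
6: 4, 1, 2, 3 → 4
4: 1, 2, 3 → 3
1: 0
2: 0
3: 0
Total: 4 + 4 + 3 + 0 + 0 + 0 = 11

11 discordant pairs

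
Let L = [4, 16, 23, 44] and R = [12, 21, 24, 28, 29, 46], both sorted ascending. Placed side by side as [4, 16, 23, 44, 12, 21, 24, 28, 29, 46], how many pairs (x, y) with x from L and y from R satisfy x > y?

8 cross-inversions

Count, for every r in R, how many entries of L exceed r:
r = 12: 16, 23, 44 → 3
r = 21: 23, 44 → 2
r = 24: 44 → 1
r = 28: 44 → 1
r = 29: 44 → 1
r = 46: none → 0
Cross-inversions: 3 + 2 + 1 + 1 + 1 + 0 = 8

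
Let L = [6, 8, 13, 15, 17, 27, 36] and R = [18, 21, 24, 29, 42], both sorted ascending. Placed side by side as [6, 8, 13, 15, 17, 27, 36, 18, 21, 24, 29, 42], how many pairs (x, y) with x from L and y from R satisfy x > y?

Split inversions: 7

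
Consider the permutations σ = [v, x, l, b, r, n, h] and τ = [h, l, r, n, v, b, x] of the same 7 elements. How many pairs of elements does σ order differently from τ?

15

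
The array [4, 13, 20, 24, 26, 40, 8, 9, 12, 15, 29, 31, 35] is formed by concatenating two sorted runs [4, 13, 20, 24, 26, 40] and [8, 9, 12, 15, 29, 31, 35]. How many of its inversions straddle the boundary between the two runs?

Count, for every r in R, how many entries of L exceed r:
r = 8: 13, 20, 24, 26, 40 → 5
r = 9: 13, 20, 24, 26, 40 → 5
r = 12: 13, 20, 24, 26, 40 → 5
r = 15: 20, 24, 26, 40 → 4
r = 29: 40 → 1
r = 31: 40 → 1
r = 35: 40 → 1
Cross-inversions: 5 + 5 + 5 + 4 + 1 + 1 + 1 = 22

22 cross-inversions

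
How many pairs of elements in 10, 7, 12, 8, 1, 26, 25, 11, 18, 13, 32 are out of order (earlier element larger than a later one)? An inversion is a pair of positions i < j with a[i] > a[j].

16

Count, for each position, how many later elements it exceeds:
10: 3
7: 1
12: 3
8: 1
1: 0
26: 4
25: 3
11: 0
18: 1
13: 0
32: 0
Sum: 3 + 1 + 3 + 1 + 0 + 4 + 3 + 0 + 1 + 0 + 0 = 16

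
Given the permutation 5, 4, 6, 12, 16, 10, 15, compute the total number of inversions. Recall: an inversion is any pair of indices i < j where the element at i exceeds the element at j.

4 inversions

Sweep left to right; for each value list the smaller values that follow it:
5 → 4 → 1
4 → none → 0
6 → none → 0
12 → 10 → 1
16 → 10, 15 → 2
10 → none → 0
15 → none → 0
Sum: 1 + 0 + 0 + 1 + 2 + 0 + 0 = 4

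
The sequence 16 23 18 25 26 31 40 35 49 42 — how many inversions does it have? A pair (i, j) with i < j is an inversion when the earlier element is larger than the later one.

3 inversions

Count, for each position, how many later elements it exceeds:
16: 0
23: 1
18: 0
25: 0
26: 0
31: 0
40: 1
35: 0
49: 1
42: 0
Sum: 0 + 1 + 0 + 0 + 0 + 0 + 1 + 0 + 1 + 0 = 3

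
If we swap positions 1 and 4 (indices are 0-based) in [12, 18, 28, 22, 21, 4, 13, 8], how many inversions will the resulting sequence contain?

19 inversions

Positions 1 and 4 hold 18 and 21; after swapping, the array is [12, 21, 28, 22, 18, 4, 13, 8].
Sweep left to right; for each value list the smaller values that follow it:
12 → 4, 8 → 2
21 → 18, 4, 13, 8 → 4
28 → 22, 18, 4, 13, 8 → 5
22 → 18, 4, 13, 8 → 4
18 → 4, 13, 8 → 3
4 → none → 0
13 → 8 → 1
8 → none → 0
Sum: 2 + 4 + 5 + 4 + 3 + 0 + 1 + 0 = 19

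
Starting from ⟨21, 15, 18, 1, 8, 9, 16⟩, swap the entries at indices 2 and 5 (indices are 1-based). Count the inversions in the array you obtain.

12

Positions 2 and 5 hold 15 and 8; after swapping, the array is [21, 8, 18, 1, 15, 9, 16].
Element-by-element contributions:
21: 6
8: 1
18: 4
1: 0
15: 1
9: 0
16: 0
Sum: 6 + 1 + 4 + 0 + 1 + 0 + 0 = 12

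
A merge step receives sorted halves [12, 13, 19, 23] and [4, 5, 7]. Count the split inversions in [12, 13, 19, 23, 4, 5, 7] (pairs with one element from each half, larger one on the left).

Count, for every r in R, how many entries of L exceed r:
r = 4: 12, 13, 19, 23 → 4
r = 5: 12, 13, 19, 23 → 4
r = 7: 12, 13, 19, 23 → 4
Cross-inversions: 4 + 4 + 4 = 12

12 cross-inversions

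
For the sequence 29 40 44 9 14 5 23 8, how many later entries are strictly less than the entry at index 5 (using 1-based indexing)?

2

The element at index 5 is 14.
Elements after it: 5, 23, 8
Those smaller than 14: 5, 8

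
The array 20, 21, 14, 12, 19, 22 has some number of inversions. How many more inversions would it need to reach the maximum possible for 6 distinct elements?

Maximum inversions for 6 distinct elements is C(6, 2) = 6·5/2 = 15.
Current inversions — for each element, count later smaller elements:
20: 3
21: 3
14: 1
12: 0
19: 0
22: 0
Current total: 3 + 3 + 1 + 0 + 0 + 0 = 7
Shortfall: 15 − 7 = 8

8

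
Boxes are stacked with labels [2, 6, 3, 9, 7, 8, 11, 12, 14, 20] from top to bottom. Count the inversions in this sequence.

There are 3 inversions.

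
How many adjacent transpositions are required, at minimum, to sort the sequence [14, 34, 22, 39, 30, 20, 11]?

Minimum adjacent swaps = number of inversions (each swap of adjacent out-of-order elements removes one inversion and no swap can remove more).
Count inversions — for each element, later elements that are smaller:
14: 11 → 1
34: 22, 30, 20, 11 → 4
22: 20, 11 → 2
39: 30, 20, 11 → 3
30: 20, 11 → 2
20: 11 → 1
11: none → 0
Total inversions: 1 + 4 + 2 + 3 + 2 + 1 + 0 = 13

13 swaps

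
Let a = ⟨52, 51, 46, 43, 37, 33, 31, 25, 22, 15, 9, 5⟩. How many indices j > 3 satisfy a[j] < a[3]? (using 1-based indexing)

The element at index 3 is 46.
Elements after it: 43, 37, 33, 31, 25, 22, 15, 9, 5
Those smaller than 46: 43, 37, 33, 31, 25, 22, 15, 9, 5

9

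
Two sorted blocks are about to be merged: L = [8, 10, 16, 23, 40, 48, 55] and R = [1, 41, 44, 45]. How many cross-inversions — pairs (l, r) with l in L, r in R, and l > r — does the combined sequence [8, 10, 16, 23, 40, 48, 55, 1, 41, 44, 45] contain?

For each element r of the right run, count left-run elements greater than r:
r = 1: 8, 10, 16, 23, 40, 48, 55 → 7
r = 41: 48, 55 → 2
r = 44: 48, 55 → 2
r = 45: 48, 55 → 2
Cross-inversions: 7 + 2 + 2 + 2 = 13

Split inversions: 13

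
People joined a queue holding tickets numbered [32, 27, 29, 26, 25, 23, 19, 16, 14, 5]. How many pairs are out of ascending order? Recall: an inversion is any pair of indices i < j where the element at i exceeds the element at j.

Count, for each position, how many later elements it exceeds:
32: 9
27: 7
29: 7
26: 6
25: 5
23: 4
19: 3
16: 2
14: 1
5: 0
Sum: 9 + 7 + 7 + 6 + 5 + 4 + 3 + 2 + 1 + 0 = 44

Inversions: 44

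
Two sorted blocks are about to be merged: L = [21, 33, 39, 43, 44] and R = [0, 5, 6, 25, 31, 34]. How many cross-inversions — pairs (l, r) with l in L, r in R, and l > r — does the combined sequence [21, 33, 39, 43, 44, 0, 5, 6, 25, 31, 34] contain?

26 cross-inversions

Count, for every r in R, how many entries of L exceed r:
r = 0: 21, 33, 39, 43, 44 → 5
r = 5: 21, 33, 39, 43, 44 → 5
r = 6: 21, 33, 39, 43, 44 → 5
r = 25: 33, 39, 43, 44 → 4
r = 31: 33, 39, 43, 44 → 4
r = 34: 39, 43, 44 → 3
Cross-inversions: 5 + 5 + 5 + 4 + 4 + 3 = 26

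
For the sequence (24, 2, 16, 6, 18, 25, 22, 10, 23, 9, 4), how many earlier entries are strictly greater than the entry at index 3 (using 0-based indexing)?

2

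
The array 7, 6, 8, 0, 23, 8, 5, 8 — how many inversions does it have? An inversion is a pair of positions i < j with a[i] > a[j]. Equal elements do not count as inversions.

Element-by-element contributions:
7 → 6, 0, 5 → 3
6 → 0, 5 → 2
8 → 0, 5 → 2
0 → none → 0
23 → 8, 5, 8 → 3
8 → 5 → 1
5 → none → 0
8 → none → 0
Sum: 3 + 2 + 2 + 0 + 3 + 1 + 0 + 0 = 11

11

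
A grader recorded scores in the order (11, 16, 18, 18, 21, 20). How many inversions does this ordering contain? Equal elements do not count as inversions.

1

Listing every pair i<j with a[i]>a[j] (using 1-based positions):
(5,6): 21 > 20
That's 1 pair.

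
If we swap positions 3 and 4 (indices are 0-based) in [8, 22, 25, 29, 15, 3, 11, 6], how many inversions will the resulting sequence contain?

Positions 3 and 4 hold 29 and 15; after swapping, the array is [8, 22, 25, 15, 29, 3, 11, 6].
Count, for each position, how many later elements it exceeds:
8: 2
22: 4
25: 4
15: 3
29: 3
3: 0
11: 1
6: 0
Sum: 2 + 4 + 4 + 3 + 3 + 0 + 1 + 0 = 17

Inversions: 17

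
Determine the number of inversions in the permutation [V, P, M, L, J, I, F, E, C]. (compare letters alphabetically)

36 inversions

Sweep left to right; for each value list the smaller values that follow it:
V → P, M, L, J, I, F, E, C → 8
P → M, L, J, I, F, E, C → 7
M → L, J, I, F, E, C → 6
L → J, I, F, E, C → 5
J → I, F, E, C → 4
I → F, E, C → 3
F → E, C → 2
E → C → 1
C → none → 0
Sum: 8 + 7 + 6 + 5 + 4 + 3 + 2 + 1 + 0 = 36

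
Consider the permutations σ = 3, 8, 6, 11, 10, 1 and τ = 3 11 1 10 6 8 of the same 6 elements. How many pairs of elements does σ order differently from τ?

Assign each item its position (1..6) in the first ordering, then rewrite the second ordering as that position sequence:
positions: 3→1, 8→2, 6→3, 11→4, 10→5, 1→6
second ordering as positions: [1, 4, 6, 5, 3, 2]
Discordant pairs = inversions in this position sequence.
1: 0
4: 3, 2 → 2
6: 5, 3, 2 → 3
5: 3, 2 → 2
3: 2 → 1
2: 0
Total: 0 + 2 + 3 + 2 + 1 + 0 = 8

8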